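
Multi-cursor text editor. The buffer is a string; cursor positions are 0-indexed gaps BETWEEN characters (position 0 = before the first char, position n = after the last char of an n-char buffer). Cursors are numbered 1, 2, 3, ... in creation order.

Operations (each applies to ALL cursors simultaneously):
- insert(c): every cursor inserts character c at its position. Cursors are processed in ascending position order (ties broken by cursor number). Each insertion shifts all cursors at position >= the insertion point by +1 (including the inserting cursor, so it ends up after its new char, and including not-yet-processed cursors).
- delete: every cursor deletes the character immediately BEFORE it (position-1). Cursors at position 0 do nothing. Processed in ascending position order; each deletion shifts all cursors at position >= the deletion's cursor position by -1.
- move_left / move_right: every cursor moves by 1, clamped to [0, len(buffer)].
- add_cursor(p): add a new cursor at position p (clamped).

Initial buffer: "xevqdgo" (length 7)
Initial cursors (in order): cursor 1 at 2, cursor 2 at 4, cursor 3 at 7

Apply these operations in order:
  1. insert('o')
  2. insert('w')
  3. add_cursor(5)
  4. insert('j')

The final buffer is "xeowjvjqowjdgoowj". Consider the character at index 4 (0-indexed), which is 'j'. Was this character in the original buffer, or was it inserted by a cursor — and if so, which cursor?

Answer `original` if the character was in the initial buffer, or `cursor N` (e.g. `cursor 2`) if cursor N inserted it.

After op 1 (insert('o')): buffer="xeovqodgoo" (len 10), cursors c1@3 c2@6 c3@10, authorship ..1..2...3
After op 2 (insert('w')): buffer="xeowvqowdgoow" (len 13), cursors c1@4 c2@8 c3@13, authorship ..11..22...33
After op 3 (add_cursor(5)): buffer="xeowvqowdgoow" (len 13), cursors c1@4 c4@5 c2@8 c3@13, authorship ..11..22...33
After op 4 (insert('j')): buffer="xeowjvjqowjdgoowj" (len 17), cursors c1@5 c4@7 c2@11 c3@17, authorship ..111.4.222...333
Authorship (.=original, N=cursor N): . . 1 1 1 . 4 . 2 2 2 . . . 3 3 3
Index 4: author = 1

Answer: cursor 1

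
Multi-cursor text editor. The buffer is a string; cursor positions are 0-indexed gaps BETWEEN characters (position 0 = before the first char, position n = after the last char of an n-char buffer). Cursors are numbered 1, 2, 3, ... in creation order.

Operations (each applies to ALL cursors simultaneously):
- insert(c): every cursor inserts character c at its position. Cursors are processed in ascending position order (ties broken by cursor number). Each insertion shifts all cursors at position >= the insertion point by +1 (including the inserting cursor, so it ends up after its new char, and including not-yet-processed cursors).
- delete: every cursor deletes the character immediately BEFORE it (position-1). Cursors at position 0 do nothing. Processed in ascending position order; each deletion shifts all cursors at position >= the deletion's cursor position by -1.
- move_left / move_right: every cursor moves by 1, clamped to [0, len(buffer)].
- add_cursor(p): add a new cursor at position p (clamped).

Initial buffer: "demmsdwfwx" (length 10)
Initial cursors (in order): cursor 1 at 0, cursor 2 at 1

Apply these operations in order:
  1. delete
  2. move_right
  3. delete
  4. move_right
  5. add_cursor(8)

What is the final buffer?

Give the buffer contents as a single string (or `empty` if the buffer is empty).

After op 1 (delete): buffer="emmsdwfwx" (len 9), cursors c1@0 c2@0, authorship .........
After op 2 (move_right): buffer="emmsdwfwx" (len 9), cursors c1@1 c2@1, authorship .........
After op 3 (delete): buffer="mmsdwfwx" (len 8), cursors c1@0 c2@0, authorship ........
After op 4 (move_right): buffer="mmsdwfwx" (len 8), cursors c1@1 c2@1, authorship ........
After op 5 (add_cursor(8)): buffer="mmsdwfwx" (len 8), cursors c1@1 c2@1 c3@8, authorship ........

Answer: mmsdwfwx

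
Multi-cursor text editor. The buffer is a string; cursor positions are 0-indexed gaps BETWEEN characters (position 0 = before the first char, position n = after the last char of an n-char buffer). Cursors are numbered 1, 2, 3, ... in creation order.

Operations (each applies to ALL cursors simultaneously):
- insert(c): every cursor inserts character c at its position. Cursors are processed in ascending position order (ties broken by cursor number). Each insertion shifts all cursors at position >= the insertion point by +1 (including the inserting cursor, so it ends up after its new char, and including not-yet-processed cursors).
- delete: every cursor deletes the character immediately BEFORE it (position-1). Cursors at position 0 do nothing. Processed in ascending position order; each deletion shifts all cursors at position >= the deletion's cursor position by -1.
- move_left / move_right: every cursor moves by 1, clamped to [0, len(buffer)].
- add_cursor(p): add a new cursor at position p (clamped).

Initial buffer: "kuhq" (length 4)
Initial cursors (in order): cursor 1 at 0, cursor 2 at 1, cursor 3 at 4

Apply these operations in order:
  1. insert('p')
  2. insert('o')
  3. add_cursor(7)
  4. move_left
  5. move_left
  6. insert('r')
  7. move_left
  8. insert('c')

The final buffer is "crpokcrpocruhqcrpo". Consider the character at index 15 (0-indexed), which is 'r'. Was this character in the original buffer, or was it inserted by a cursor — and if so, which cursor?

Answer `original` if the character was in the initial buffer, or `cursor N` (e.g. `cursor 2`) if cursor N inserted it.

After op 1 (insert('p')): buffer="pkpuhqp" (len 7), cursors c1@1 c2@3 c3@7, authorship 1.2...3
After op 2 (insert('o')): buffer="pokpouhqpo" (len 10), cursors c1@2 c2@5 c3@10, authorship 11.22...33
After op 3 (add_cursor(7)): buffer="pokpouhqpo" (len 10), cursors c1@2 c2@5 c4@7 c3@10, authorship 11.22...33
After op 4 (move_left): buffer="pokpouhqpo" (len 10), cursors c1@1 c2@4 c4@6 c3@9, authorship 11.22...33
After op 5 (move_left): buffer="pokpouhqpo" (len 10), cursors c1@0 c2@3 c4@5 c3@8, authorship 11.22...33
After op 6 (insert('r')): buffer="rpokrporuhqrpo" (len 14), cursors c1@1 c2@5 c4@8 c3@12, authorship 111.2224...333
After op 7 (move_left): buffer="rpokrporuhqrpo" (len 14), cursors c1@0 c2@4 c4@7 c3@11, authorship 111.2224...333
After op 8 (insert('c')): buffer="crpokcrpocruhqcrpo" (len 18), cursors c1@1 c2@6 c4@10 c3@15, authorship 1111.222244...3333
Authorship (.=original, N=cursor N): 1 1 1 1 . 2 2 2 2 4 4 . . . 3 3 3 3
Index 15: author = 3

Answer: cursor 3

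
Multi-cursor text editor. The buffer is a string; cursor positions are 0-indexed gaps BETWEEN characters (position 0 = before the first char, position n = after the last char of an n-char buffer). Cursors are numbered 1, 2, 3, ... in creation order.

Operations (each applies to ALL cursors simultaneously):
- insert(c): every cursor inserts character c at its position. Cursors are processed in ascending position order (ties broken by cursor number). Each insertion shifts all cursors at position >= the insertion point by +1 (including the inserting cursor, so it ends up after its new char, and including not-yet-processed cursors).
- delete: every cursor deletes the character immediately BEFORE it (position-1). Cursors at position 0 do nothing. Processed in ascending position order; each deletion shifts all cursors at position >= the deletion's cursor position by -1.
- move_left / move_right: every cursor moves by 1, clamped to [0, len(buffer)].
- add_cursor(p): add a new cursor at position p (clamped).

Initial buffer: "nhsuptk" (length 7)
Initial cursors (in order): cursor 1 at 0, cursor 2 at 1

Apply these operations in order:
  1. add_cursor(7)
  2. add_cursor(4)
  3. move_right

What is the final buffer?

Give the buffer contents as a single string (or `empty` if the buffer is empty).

After op 1 (add_cursor(7)): buffer="nhsuptk" (len 7), cursors c1@0 c2@1 c3@7, authorship .......
After op 2 (add_cursor(4)): buffer="nhsuptk" (len 7), cursors c1@0 c2@1 c4@4 c3@7, authorship .......
After op 3 (move_right): buffer="nhsuptk" (len 7), cursors c1@1 c2@2 c4@5 c3@7, authorship .......

Answer: nhsuptk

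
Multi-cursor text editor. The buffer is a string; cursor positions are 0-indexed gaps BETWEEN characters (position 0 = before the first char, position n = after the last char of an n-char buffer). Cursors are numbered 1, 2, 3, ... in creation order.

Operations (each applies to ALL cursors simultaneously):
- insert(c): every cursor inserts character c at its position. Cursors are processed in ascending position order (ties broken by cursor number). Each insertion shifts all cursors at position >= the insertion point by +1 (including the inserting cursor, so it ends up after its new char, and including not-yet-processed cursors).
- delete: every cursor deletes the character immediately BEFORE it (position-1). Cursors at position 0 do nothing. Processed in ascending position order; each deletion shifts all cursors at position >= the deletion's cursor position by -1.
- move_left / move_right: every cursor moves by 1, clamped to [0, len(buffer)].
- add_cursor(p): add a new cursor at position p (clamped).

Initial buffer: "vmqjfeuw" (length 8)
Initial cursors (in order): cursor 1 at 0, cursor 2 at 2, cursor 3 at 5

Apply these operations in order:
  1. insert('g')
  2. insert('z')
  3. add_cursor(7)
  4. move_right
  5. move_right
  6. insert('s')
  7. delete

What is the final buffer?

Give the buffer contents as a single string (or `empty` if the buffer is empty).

Answer: gzvmgzqjfgzeuw

Derivation:
After op 1 (insert('g')): buffer="gvmgqjfgeuw" (len 11), cursors c1@1 c2@4 c3@8, authorship 1..2...3...
After op 2 (insert('z')): buffer="gzvmgzqjfgzeuw" (len 14), cursors c1@2 c2@6 c3@11, authorship 11..22...33...
After op 3 (add_cursor(7)): buffer="gzvmgzqjfgzeuw" (len 14), cursors c1@2 c2@6 c4@7 c3@11, authorship 11..22...33...
After op 4 (move_right): buffer="gzvmgzqjfgzeuw" (len 14), cursors c1@3 c2@7 c4@8 c3@12, authorship 11..22...33...
After op 5 (move_right): buffer="gzvmgzqjfgzeuw" (len 14), cursors c1@4 c2@8 c4@9 c3@13, authorship 11..22...33...
After op 6 (insert('s')): buffer="gzvmsgzqjsfsgzeusw" (len 18), cursors c1@5 c2@10 c4@12 c3@17, authorship 11..122..2.433..3.
After op 7 (delete): buffer="gzvmgzqjfgzeuw" (len 14), cursors c1@4 c2@8 c4@9 c3@13, authorship 11..22...33...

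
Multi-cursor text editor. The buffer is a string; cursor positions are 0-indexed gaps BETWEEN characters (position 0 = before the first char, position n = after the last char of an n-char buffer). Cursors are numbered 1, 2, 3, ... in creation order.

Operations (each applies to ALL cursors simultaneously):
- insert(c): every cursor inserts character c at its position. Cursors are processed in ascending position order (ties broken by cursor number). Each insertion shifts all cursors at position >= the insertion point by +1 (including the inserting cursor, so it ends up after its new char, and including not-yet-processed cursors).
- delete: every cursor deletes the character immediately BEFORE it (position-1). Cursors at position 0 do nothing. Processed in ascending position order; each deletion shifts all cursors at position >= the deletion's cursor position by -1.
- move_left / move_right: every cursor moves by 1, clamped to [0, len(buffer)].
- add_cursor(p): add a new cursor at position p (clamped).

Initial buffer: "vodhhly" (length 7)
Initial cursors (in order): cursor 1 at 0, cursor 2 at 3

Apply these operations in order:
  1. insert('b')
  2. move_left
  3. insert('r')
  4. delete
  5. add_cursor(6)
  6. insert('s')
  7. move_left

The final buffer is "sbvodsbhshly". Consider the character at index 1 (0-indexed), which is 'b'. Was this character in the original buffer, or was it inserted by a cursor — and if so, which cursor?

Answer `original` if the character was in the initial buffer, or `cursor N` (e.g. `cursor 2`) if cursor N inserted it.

Answer: cursor 1

Derivation:
After op 1 (insert('b')): buffer="bvodbhhly" (len 9), cursors c1@1 c2@5, authorship 1...2....
After op 2 (move_left): buffer="bvodbhhly" (len 9), cursors c1@0 c2@4, authorship 1...2....
After op 3 (insert('r')): buffer="rbvodrbhhly" (len 11), cursors c1@1 c2@6, authorship 11...22....
After op 4 (delete): buffer="bvodbhhly" (len 9), cursors c1@0 c2@4, authorship 1...2....
After op 5 (add_cursor(6)): buffer="bvodbhhly" (len 9), cursors c1@0 c2@4 c3@6, authorship 1...2....
After op 6 (insert('s')): buffer="sbvodsbhshly" (len 12), cursors c1@1 c2@6 c3@9, authorship 11...22.3...
After op 7 (move_left): buffer="sbvodsbhshly" (len 12), cursors c1@0 c2@5 c3@8, authorship 11...22.3...
Authorship (.=original, N=cursor N): 1 1 . . . 2 2 . 3 . . .
Index 1: author = 1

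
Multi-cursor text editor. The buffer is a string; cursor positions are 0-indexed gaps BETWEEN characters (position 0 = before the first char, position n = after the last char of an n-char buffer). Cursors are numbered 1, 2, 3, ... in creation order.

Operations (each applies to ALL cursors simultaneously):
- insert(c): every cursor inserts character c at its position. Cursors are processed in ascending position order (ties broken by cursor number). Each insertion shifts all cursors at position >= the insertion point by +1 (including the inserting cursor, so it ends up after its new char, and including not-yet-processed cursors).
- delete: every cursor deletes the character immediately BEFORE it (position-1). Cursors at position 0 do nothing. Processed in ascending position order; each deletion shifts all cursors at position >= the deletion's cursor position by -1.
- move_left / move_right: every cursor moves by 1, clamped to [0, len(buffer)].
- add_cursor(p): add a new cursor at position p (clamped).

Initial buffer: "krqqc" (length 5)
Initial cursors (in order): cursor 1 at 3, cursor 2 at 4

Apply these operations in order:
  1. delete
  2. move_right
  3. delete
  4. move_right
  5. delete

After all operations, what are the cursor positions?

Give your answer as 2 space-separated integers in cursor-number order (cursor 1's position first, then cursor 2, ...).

After op 1 (delete): buffer="krc" (len 3), cursors c1@2 c2@2, authorship ...
After op 2 (move_right): buffer="krc" (len 3), cursors c1@3 c2@3, authorship ...
After op 3 (delete): buffer="k" (len 1), cursors c1@1 c2@1, authorship .
After op 4 (move_right): buffer="k" (len 1), cursors c1@1 c2@1, authorship .
After op 5 (delete): buffer="" (len 0), cursors c1@0 c2@0, authorship 

Answer: 0 0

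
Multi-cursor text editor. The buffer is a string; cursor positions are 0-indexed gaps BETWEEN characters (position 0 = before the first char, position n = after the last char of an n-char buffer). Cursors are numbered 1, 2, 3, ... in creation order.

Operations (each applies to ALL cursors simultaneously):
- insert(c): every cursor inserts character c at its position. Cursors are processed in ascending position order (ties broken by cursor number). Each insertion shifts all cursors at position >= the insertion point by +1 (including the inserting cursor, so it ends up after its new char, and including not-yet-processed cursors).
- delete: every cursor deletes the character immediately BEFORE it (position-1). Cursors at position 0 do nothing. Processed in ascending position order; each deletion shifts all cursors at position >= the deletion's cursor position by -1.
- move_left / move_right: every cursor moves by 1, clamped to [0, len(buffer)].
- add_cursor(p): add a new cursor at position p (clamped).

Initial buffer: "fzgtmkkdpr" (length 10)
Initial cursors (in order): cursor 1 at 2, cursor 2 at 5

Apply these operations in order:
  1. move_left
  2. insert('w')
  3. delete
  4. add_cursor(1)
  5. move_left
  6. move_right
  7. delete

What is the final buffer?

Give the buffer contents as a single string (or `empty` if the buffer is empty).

After op 1 (move_left): buffer="fzgtmkkdpr" (len 10), cursors c1@1 c2@4, authorship ..........
After op 2 (insert('w')): buffer="fwzgtwmkkdpr" (len 12), cursors c1@2 c2@6, authorship .1...2......
After op 3 (delete): buffer="fzgtmkkdpr" (len 10), cursors c1@1 c2@4, authorship ..........
After op 4 (add_cursor(1)): buffer="fzgtmkkdpr" (len 10), cursors c1@1 c3@1 c2@4, authorship ..........
After op 5 (move_left): buffer="fzgtmkkdpr" (len 10), cursors c1@0 c3@0 c2@3, authorship ..........
After op 6 (move_right): buffer="fzgtmkkdpr" (len 10), cursors c1@1 c3@1 c2@4, authorship ..........
After op 7 (delete): buffer="zgmkkdpr" (len 8), cursors c1@0 c3@0 c2@2, authorship ........

Answer: zgmkkdpr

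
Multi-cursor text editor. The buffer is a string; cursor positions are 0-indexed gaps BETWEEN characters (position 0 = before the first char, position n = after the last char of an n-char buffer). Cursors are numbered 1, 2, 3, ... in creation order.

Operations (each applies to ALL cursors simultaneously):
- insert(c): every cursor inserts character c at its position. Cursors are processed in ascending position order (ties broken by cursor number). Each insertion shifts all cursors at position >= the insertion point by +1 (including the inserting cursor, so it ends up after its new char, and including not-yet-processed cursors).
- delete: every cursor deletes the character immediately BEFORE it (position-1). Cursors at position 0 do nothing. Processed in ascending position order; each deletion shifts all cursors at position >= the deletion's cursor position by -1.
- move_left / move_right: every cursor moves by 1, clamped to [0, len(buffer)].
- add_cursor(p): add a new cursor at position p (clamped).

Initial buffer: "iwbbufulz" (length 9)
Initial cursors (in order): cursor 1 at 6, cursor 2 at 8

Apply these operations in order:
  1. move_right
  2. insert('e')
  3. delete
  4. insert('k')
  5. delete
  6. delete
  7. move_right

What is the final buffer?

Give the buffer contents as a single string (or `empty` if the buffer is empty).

After op 1 (move_right): buffer="iwbbufulz" (len 9), cursors c1@7 c2@9, authorship .........
After op 2 (insert('e')): buffer="iwbbufuelze" (len 11), cursors c1@8 c2@11, authorship .......1..2
After op 3 (delete): buffer="iwbbufulz" (len 9), cursors c1@7 c2@9, authorship .........
After op 4 (insert('k')): buffer="iwbbufuklzk" (len 11), cursors c1@8 c2@11, authorship .......1..2
After op 5 (delete): buffer="iwbbufulz" (len 9), cursors c1@7 c2@9, authorship .........
After op 6 (delete): buffer="iwbbufl" (len 7), cursors c1@6 c2@7, authorship .......
After op 7 (move_right): buffer="iwbbufl" (len 7), cursors c1@7 c2@7, authorship .......

Answer: iwbbufl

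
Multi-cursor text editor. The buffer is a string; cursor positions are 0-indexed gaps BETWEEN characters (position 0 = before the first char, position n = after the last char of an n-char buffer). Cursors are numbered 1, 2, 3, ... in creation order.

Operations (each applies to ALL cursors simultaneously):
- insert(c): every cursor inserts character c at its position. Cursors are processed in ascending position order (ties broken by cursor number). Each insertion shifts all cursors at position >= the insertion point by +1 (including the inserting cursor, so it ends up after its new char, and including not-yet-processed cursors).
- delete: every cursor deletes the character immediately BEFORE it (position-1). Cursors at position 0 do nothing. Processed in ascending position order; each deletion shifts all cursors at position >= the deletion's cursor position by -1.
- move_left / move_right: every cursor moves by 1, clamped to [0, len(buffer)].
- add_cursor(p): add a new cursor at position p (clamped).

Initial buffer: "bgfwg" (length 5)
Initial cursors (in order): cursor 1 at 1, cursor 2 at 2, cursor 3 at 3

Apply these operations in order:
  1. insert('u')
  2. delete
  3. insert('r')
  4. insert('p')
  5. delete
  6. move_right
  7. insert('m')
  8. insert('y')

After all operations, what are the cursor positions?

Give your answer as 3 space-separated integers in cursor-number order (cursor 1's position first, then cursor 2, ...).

Answer: 5 9 13

Derivation:
After op 1 (insert('u')): buffer="bugufuwg" (len 8), cursors c1@2 c2@4 c3@6, authorship .1.2.3..
After op 2 (delete): buffer="bgfwg" (len 5), cursors c1@1 c2@2 c3@3, authorship .....
After op 3 (insert('r')): buffer="brgrfrwg" (len 8), cursors c1@2 c2@4 c3@6, authorship .1.2.3..
After op 4 (insert('p')): buffer="brpgrpfrpwg" (len 11), cursors c1@3 c2@6 c3@9, authorship .11.22.33..
After op 5 (delete): buffer="brgrfrwg" (len 8), cursors c1@2 c2@4 c3@6, authorship .1.2.3..
After op 6 (move_right): buffer="brgrfrwg" (len 8), cursors c1@3 c2@5 c3@7, authorship .1.2.3..
After op 7 (insert('m')): buffer="brgmrfmrwmg" (len 11), cursors c1@4 c2@7 c3@10, authorship .1.12.23.3.
After op 8 (insert('y')): buffer="brgmyrfmyrwmyg" (len 14), cursors c1@5 c2@9 c3@13, authorship .1.112.223.33.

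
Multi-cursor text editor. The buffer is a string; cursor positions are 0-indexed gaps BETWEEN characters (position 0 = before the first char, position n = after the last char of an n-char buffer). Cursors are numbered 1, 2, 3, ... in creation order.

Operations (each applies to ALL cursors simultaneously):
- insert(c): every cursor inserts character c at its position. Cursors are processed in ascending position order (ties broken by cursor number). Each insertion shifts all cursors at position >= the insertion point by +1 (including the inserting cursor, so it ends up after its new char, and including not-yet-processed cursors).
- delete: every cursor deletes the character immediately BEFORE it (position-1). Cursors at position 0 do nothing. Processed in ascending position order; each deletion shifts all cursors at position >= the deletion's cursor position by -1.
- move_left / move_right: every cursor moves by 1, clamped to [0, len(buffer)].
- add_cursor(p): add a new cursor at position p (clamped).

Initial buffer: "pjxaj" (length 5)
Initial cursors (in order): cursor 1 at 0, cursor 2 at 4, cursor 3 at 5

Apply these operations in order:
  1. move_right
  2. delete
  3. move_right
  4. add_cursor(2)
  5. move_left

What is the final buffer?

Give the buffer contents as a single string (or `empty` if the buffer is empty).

After op 1 (move_right): buffer="pjxaj" (len 5), cursors c1@1 c2@5 c3@5, authorship .....
After op 2 (delete): buffer="jx" (len 2), cursors c1@0 c2@2 c3@2, authorship ..
After op 3 (move_right): buffer="jx" (len 2), cursors c1@1 c2@2 c3@2, authorship ..
After op 4 (add_cursor(2)): buffer="jx" (len 2), cursors c1@1 c2@2 c3@2 c4@2, authorship ..
After op 5 (move_left): buffer="jx" (len 2), cursors c1@0 c2@1 c3@1 c4@1, authorship ..

Answer: jx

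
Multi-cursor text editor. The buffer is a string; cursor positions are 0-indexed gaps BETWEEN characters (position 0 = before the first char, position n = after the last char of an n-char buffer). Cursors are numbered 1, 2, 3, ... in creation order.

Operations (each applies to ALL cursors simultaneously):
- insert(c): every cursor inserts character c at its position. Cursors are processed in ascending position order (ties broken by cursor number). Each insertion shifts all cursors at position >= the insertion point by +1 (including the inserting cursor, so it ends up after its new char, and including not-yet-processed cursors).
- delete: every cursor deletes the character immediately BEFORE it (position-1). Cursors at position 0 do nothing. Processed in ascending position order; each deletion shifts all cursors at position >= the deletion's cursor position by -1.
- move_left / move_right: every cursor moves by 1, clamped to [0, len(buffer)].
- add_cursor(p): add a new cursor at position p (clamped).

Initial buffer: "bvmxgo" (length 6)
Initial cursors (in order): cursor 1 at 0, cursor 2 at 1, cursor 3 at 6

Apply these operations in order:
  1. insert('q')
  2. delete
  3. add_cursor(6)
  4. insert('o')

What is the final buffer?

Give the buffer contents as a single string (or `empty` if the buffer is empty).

Answer: obovmxgooo

Derivation:
After op 1 (insert('q')): buffer="qbqvmxgoq" (len 9), cursors c1@1 c2@3 c3@9, authorship 1.2.....3
After op 2 (delete): buffer="bvmxgo" (len 6), cursors c1@0 c2@1 c3@6, authorship ......
After op 3 (add_cursor(6)): buffer="bvmxgo" (len 6), cursors c1@0 c2@1 c3@6 c4@6, authorship ......
After op 4 (insert('o')): buffer="obovmxgooo" (len 10), cursors c1@1 c2@3 c3@10 c4@10, authorship 1.2.....34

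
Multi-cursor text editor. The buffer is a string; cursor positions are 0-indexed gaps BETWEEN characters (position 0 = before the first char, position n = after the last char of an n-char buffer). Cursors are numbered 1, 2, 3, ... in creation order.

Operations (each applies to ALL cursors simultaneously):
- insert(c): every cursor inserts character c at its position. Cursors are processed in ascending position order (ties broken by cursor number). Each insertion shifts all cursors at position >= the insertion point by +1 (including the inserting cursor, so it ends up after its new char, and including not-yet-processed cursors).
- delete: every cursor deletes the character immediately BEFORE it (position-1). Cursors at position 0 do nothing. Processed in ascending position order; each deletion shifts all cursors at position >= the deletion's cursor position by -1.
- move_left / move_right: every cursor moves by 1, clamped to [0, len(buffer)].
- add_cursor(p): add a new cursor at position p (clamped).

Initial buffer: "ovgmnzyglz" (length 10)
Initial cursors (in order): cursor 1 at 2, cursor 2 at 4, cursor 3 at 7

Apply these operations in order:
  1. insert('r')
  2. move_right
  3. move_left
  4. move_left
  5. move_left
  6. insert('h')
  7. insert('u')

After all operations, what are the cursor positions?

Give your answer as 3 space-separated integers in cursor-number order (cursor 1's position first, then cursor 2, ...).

After op 1 (insert('r')): buffer="ovrgmrnzyrglz" (len 13), cursors c1@3 c2@6 c3@10, authorship ..1..2...3...
After op 2 (move_right): buffer="ovrgmrnzyrglz" (len 13), cursors c1@4 c2@7 c3@11, authorship ..1..2...3...
After op 3 (move_left): buffer="ovrgmrnzyrglz" (len 13), cursors c1@3 c2@6 c3@10, authorship ..1..2...3...
After op 4 (move_left): buffer="ovrgmrnzyrglz" (len 13), cursors c1@2 c2@5 c3@9, authorship ..1..2...3...
After op 5 (move_left): buffer="ovrgmrnzyrglz" (len 13), cursors c1@1 c2@4 c3@8, authorship ..1..2...3...
After op 6 (insert('h')): buffer="ohvrghmrnzhyrglz" (len 16), cursors c1@2 c2@6 c3@11, authorship .1.1.2.2..3.3...
After op 7 (insert('u')): buffer="ohuvrghumrnzhuyrglz" (len 19), cursors c1@3 c2@8 c3@14, authorship .11.1.22.2..33.3...

Answer: 3 8 14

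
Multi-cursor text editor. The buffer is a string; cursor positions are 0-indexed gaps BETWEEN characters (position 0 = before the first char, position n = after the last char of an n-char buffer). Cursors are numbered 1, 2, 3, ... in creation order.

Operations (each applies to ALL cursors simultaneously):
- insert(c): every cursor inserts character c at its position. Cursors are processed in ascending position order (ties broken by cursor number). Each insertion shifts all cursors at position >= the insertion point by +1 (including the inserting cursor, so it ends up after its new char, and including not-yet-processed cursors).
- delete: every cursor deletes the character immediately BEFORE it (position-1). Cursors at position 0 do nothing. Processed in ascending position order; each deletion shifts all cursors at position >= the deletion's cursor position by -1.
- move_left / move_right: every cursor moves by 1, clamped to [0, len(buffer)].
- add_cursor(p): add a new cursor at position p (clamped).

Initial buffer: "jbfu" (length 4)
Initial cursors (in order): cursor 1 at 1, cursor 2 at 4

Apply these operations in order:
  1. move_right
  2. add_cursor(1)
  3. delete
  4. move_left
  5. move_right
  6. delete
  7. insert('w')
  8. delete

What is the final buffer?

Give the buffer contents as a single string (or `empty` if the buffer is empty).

Answer: empty

Derivation:
After op 1 (move_right): buffer="jbfu" (len 4), cursors c1@2 c2@4, authorship ....
After op 2 (add_cursor(1)): buffer="jbfu" (len 4), cursors c3@1 c1@2 c2@4, authorship ....
After op 3 (delete): buffer="f" (len 1), cursors c1@0 c3@0 c2@1, authorship .
After op 4 (move_left): buffer="f" (len 1), cursors c1@0 c2@0 c3@0, authorship .
After op 5 (move_right): buffer="f" (len 1), cursors c1@1 c2@1 c3@1, authorship .
After op 6 (delete): buffer="" (len 0), cursors c1@0 c2@0 c3@0, authorship 
After op 7 (insert('w')): buffer="www" (len 3), cursors c1@3 c2@3 c3@3, authorship 123
After op 8 (delete): buffer="" (len 0), cursors c1@0 c2@0 c3@0, authorship 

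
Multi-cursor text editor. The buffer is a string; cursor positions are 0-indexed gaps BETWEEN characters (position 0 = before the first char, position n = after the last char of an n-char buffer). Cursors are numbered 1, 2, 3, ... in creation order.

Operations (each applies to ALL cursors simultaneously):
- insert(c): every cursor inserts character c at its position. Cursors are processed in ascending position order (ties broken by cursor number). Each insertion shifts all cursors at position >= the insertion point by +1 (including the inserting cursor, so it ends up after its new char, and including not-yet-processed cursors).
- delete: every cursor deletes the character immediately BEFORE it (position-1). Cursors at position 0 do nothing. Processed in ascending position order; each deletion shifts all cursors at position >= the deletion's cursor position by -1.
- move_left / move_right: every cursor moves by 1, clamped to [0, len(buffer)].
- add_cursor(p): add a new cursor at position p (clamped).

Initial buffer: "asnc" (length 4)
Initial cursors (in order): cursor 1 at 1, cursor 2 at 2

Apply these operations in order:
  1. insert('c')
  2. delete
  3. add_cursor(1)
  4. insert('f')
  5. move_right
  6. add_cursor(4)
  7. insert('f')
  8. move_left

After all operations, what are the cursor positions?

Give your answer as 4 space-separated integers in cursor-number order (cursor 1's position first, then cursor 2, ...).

Answer: 6 9 6 6

Derivation:
After op 1 (insert('c')): buffer="acscnc" (len 6), cursors c1@2 c2@4, authorship .1.2..
After op 2 (delete): buffer="asnc" (len 4), cursors c1@1 c2@2, authorship ....
After op 3 (add_cursor(1)): buffer="asnc" (len 4), cursors c1@1 c3@1 c2@2, authorship ....
After op 4 (insert('f')): buffer="affsfnc" (len 7), cursors c1@3 c3@3 c2@5, authorship .13.2..
After op 5 (move_right): buffer="affsfnc" (len 7), cursors c1@4 c3@4 c2@6, authorship .13.2..
After op 6 (add_cursor(4)): buffer="affsfnc" (len 7), cursors c1@4 c3@4 c4@4 c2@6, authorship .13.2..
After op 7 (insert('f')): buffer="affsffffnfc" (len 11), cursors c1@7 c3@7 c4@7 c2@10, authorship .13.1342.2.
After op 8 (move_left): buffer="affsffffnfc" (len 11), cursors c1@6 c3@6 c4@6 c2@9, authorship .13.1342.2.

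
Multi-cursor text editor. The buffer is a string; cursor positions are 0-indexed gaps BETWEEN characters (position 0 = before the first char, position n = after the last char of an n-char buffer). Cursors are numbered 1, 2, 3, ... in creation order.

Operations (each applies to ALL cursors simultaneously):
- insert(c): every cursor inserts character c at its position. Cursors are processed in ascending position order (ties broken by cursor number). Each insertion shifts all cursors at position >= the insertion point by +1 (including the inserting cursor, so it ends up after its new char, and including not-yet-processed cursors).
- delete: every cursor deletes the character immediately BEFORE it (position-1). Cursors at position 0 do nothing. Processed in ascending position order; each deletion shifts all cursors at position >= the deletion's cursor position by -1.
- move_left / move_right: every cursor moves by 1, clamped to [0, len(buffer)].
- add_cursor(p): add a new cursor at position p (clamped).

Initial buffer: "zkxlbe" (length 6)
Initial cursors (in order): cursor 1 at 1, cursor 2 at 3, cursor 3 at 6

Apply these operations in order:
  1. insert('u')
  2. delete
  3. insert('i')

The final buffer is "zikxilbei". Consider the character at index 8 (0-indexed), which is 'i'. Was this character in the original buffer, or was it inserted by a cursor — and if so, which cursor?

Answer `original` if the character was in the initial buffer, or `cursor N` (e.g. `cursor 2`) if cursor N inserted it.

Answer: cursor 3

Derivation:
After op 1 (insert('u')): buffer="zukxulbeu" (len 9), cursors c1@2 c2@5 c3@9, authorship .1..2...3
After op 2 (delete): buffer="zkxlbe" (len 6), cursors c1@1 c2@3 c3@6, authorship ......
After op 3 (insert('i')): buffer="zikxilbei" (len 9), cursors c1@2 c2@5 c3@9, authorship .1..2...3
Authorship (.=original, N=cursor N): . 1 . . 2 . . . 3
Index 8: author = 3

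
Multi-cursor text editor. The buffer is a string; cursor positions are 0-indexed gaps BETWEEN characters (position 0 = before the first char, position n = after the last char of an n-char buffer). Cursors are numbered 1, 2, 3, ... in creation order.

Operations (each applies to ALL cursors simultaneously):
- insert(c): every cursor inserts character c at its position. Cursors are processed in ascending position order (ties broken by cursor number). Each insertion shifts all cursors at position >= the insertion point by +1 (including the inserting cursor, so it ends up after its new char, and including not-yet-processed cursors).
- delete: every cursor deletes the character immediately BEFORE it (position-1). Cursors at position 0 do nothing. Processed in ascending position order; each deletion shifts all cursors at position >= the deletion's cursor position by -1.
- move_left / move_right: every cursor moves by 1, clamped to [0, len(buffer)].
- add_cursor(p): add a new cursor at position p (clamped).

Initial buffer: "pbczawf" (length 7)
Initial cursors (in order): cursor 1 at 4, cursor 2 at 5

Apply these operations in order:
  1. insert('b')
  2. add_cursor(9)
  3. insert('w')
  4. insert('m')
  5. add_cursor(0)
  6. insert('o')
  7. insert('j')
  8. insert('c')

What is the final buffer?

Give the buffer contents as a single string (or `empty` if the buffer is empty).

Answer: ojcpbczbwmojcabwmojcwfwmojc

Derivation:
After op 1 (insert('b')): buffer="pbczbabwf" (len 9), cursors c1@5 c2@7, authorship ....1.2..
After op 2 (add_cursor(9)): buffer="pbczbabwf" (len 9), cursors c1@5 c2@7 c3@9, authorship ....1.2..
After op 3 (insert('w')): buffer="pbczbwabwwfw" (len 12), cursors c1@6 c2@9 c3@12, authorship ....11.22..3
After op 4 (insert('m')): buffer="pbczbwmabwmwfwm" (len 15), cursors c1@7 c2@11 c3@15, authorship ....111.222..33
After op 5 (add_cursor(0)): buffer="pbczbwmabwmwfwm" (len 15), cursors c4@0 c1@7 c2@11 c3@15, authorship ....111.222..33
After op 6 (insert('o')): buffer="opbczbwmoabwmowfwmo" (len 19), cursors c4@1 c1@9 c2@14 c3@19, authorship 4....1111.2222..333
After op 7 (insert('j')): buffer="ojpbczbwmojabwmojwfwmoj" (len 23), cursors c4@2 c1@11 c2@17 c3@23, authorship 44....11111.22222..3333
After op 8 (insert('c')): buffer="ojcpbczbwmojcabwmojcwfwmojc" (len 27), cursors c4@3 c1@13 c2@20 c3@27, authorship 444....111111.222222..33333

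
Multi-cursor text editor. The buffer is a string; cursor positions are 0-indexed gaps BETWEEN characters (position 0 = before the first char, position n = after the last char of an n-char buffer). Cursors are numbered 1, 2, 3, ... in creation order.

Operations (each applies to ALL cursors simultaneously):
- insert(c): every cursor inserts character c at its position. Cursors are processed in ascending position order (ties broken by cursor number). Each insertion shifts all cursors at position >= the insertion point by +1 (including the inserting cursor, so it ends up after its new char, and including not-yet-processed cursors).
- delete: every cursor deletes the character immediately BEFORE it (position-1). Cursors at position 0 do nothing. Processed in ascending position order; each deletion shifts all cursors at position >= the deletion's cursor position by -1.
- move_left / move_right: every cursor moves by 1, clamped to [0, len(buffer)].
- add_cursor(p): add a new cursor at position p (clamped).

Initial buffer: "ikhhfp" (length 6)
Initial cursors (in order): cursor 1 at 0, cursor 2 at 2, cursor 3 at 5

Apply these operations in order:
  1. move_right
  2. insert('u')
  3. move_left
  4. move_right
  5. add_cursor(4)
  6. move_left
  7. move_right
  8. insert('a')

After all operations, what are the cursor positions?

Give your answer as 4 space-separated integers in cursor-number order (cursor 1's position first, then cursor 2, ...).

After op 1 (move_right): buffer="ikhhfp" (len 6), cursors c1@1 c2@3 c3@6, authorship ......
After op 2 (insert('u')): buffer="iukhuhfpu" (len 9), cursors c1@2 c2@5 c3@9, authorship .1..2...3
After op 3 (move_left): buffer="iukhuhfpu" (len 9), cursors c1@1 c2@4 c3@8, authorship .1..2...3
After op 4 (move_right): buffer="iukhuhfpu" (len 9), cursors c1@2 c2@5 c3@9, authorship .1..2...3
After op 5 (add_cursor(4)): buffer="iukhuhfpu" (len 9), cursors c1@2 c4@4 c2@5 c3@9, authorship .1..2...3
After op 6 (move_left): buffer="iukhuhfpu" (len 9), cursors c1@1 c4@3 c2@4 c3@8, authorship .1..2...3
After op 7 (move_right): buffer="iukhuhfpu" (len 9), cursors c1@2 c4@4 c2@5 c3@9, authorship .1..2...3
After op 8 (insert('a')): buffer="iuakhauahfpua" (len 13), cursors c1@3 c4@6 c2@8 c3@13, authorship .11..422...33

Answer: 3 8 13 6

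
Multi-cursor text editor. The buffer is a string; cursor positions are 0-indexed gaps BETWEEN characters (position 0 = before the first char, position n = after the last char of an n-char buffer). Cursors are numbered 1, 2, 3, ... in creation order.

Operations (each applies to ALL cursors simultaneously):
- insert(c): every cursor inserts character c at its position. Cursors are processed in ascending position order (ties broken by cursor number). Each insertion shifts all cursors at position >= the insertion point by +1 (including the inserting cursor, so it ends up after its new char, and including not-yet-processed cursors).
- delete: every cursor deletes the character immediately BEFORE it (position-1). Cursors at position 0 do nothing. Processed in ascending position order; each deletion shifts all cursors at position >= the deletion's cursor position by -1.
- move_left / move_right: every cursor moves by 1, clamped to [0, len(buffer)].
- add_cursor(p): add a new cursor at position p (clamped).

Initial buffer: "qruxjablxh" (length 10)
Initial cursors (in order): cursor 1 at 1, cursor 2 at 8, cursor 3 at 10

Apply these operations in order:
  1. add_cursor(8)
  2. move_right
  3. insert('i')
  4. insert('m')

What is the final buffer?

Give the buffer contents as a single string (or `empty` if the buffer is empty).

Answer: qrimuxjablxiimmhim

Derivation:
After op 1 (add_cursor(8)): buffer="qruxjablxh" (len 10), cursors c1@1 c2@8 c4@8 c3@10, authorship ..........
After op 2 (move_right): buffer="qruxjablxh" (len 10), cursors c1@2 c2@9 c4@9 c3@10, authorship ..........
After op 3 (insert('i')): buffer="qriuxjablxiihi" (len 14), cursors c1@3 c2@12 c4@12 c3@14, authorship ..1.......24.3
After op 4 (insert('m')): buffer="qrimuxjablxiimmhim" (len 18), cursors c1@4 c2@15 c4@15 c3@18, authorship ..11.......2424.33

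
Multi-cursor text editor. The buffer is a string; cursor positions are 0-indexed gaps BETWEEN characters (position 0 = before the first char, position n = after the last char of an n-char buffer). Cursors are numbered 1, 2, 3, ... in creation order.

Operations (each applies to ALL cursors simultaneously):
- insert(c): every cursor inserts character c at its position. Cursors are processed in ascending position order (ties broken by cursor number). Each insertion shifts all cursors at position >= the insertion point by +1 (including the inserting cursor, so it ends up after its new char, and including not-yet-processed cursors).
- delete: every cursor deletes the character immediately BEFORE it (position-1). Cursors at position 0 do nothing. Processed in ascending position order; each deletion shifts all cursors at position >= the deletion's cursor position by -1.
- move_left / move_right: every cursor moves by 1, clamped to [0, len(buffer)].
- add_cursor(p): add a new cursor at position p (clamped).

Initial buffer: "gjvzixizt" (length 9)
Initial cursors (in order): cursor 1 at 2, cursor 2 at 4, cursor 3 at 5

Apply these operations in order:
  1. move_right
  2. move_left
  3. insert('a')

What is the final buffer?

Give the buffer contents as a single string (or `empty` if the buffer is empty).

Answer: gjavzaiaxizt

Derivation:
After op 1 (move_right): buffer="gjvzixizt" (len 9), cursors c1@3 c2@5 c3@6, authorship .........
After op 2 (move_left): buffer="gjvzixizt" (len 9), cursors c1@2 c2@4 c3@5, authorship .........
After op 3 (insert('a')): buffer="gjavzaiaxizt" (len 12), cursors c1@3 c2@6 c3@8, authorship ..1..2.3....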